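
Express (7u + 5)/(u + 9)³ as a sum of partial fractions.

(7u + 5) = P(u + 9)² + Q(u + 9) + R. At u = -9: R = 7·(-9) + 5 = -58. Coefficients: P = 0, Q = 7
Result: 7/(u + 9)² - 58/(u + 9)³


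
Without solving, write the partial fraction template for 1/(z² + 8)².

Repeated quadratic factor: (Az + B)/(z² + 8) + (Cz + D)/(z² + 8)²


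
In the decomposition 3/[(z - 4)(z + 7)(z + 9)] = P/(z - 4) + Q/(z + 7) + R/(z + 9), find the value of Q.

Cover-up at z = -7: Q = 3/[(-7 - 4)(-7 + 9)] = 3/[(-11)(2)] = -3/22


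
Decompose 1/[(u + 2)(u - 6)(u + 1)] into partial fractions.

Using cover-up method: P = 1/8, Q = 1/56, R = -1/7
Result: (1/8)/(u + 2) + (1/56)/(u - 6) - (1/7)/(u + 1)


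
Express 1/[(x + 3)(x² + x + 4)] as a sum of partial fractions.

Cover-up at x = -3: P = 1/((-3)² + 1·(-3) + 4) = 1/10. Then Q = -P = -1/10, R = -P·(1 - 3) = 1/5
Result: (1/10)/(x + 3) - ((1/10)x - 1/5)/(x² + x + 4)


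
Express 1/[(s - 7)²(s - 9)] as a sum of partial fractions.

Cover-up at s=9: C = 1/(9 - 7)² = 1/4. Cover-up at s=7: B = 1/(7 - 9) = -1/2. Comparing s² coeff: A = -C = -1/4
Result: (-1/4)/(s - 7) - (1/2)/(s - 7)² + (1/4)/(s - 9)


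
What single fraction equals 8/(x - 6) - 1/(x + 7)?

Common denominator (x - 6)(x + 7). Numerator: 8(x + 7) - 1(x - 6) = (8x + 56) - (x - 6) = 7x + 62
Result: (7x + 62)/[(x - 6)(x + 7)]


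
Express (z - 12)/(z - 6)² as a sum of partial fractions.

(z - 12) = P(z - 6) + Q. At z = 6: Q = 1·6 - 12 = -6. Coeff of z: P = 1
Result: 1/(z - 6) - 6/(z - 6)²


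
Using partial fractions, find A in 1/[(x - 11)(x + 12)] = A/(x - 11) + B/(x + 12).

Cover-up at x = 11: A = 1/(11 + 12) = 1/23


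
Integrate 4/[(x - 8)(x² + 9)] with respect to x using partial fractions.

Cover-up at x=8: P = 4/(8²+9) = 4/73. Coeff matching: Q = -4/73, R = -32/73. Decomposition: (4/73)/(x - 8) - ((4/73)x + 32/73)/(x² + 9). Integrate: linear → ln, quadratic → (1/2)ln + arctan: (4/73) ln|(x - 8)| - (2/73) ln(x² + 9) - (32/219) arctan(x/3) + C


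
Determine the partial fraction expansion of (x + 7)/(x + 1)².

(x + 7) = A(x + 1) + B. At x = -1: B = 1·(-1) + 7 = 6. Coeff of x: A = 1
Result: 1/(x + 1) + 6/(x + 1)²


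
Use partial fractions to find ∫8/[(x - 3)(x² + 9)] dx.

Cover-up at x=3: A = 8/(3²+9) = 4/9. Coeff matching: B = -4/9, C = -4/3. Decomposition: (4/9)/(x - 3) - ((4/9)x + 4/3)/(x² + 9). Integrate: linear → ln, quadratic → (1/2)ln + arctan: (4/9) ln|(x - 3)| - (2/9) ln(x² + 9) - (4/9) arctan(x/3) + C


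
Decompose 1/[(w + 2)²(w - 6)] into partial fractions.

Cover-up at w=6: γ = 1/(6 + 2)² = 1/64. Cover-up at w=-2: β = 1/(-2 - 6) = -1/8. Comparing w² coeff: α = -γ = -1/64
Result: (-1/64)/(w + 2) - (1/8)/(w + 2)² + (1/64)/(w - 6)


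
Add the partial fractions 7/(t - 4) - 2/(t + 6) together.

Common denominator (t - 4)(t + 6). Numerator: 7(t + 6) - 2(t - 4) = (7t + 42) - (2t - 8) = 5t + 50
Result: (5t + 50)/[(t - 4)(t + 6)]


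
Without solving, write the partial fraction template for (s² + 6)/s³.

Repeated linear factor (power 3): α/s + β/s² + γ/s³


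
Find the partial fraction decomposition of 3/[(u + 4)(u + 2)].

3/(u + 4)(u + 2) = P/(u + 4) + Q/(u + 2). P = 3/(-4 + 2) = -3/2, Q = 3/(-2 + 4) = 3/2
Result: (-3/2)/(u + 4) + (3/2)/(u + 2)


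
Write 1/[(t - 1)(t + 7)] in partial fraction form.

1/(t - 1)(t + 7) = α/(t - 1) + β/(t + 7). α = 1/(1 + 7) = 1/8, β = 1/(-7 - 1) = -1/8
Result: (1/8)/(t - 1) - (1/8)/(t + 7)


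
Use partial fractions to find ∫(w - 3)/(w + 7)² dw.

Decompose: A = 1, B = 1·(-7) - 3 = -10, so (w - 3)/(w + 7)² = 1/(w + 7) - 10/(w + 7)². Integrate: ∫ A/(w + 7) dw = ln|(w + 7)|; ∫ B/(w + 7)² dw = 10/(w + 7). Sum: ln|(w + 7)| + 10/(w + 7) + C


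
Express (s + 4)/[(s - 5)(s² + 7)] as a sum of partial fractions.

At s=5: α = (1·5 + 4)/(5² + 7) = 9/32. β = -α = -9/32, γ = 1 - 5·α = -13/32
Result: (9/32)/(s - 5) - ((9/32)s + 13/32)/(s² + 7)


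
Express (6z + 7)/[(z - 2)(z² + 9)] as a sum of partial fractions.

At z=2: A = (6·2 + 7)/(2² + 9) = 19/13. B = -A = -19/13, C = 6 - 2·A = 40/13
Result: (19/13)/(z - 2) - ((19/13)z - 40/13)/(z² + 9)


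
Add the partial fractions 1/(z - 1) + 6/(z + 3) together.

Common denominator (z - 1)(z + 3). Numerator: 1(z + 3) + 6(z - 1) = (z + 3) + (6z - 6) = 7z - 3
Result: (7z - 3)/[(z - 1)(z + 3)]


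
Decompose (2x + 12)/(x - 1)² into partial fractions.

(2x + 12) = α(x - 1) + β. At x = 1: β = 2·1 + 12 = 14. Coeff of x: α = 2
Result: 2/(x - 1) + 14/(x - 1)²


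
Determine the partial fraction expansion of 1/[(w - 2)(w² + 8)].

Cover-up at w = 2: A = 1/(2² + 8) = 1/12. Then B = -A = -1/12, C = -A·(0 + 2) = -1/6
Result: (1/12)/(w - 2) - ((1/12)w + 1/6)/(w² + 8)


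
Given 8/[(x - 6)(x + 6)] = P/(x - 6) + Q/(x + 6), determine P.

Cover-up at x = 6: P = 8/(6 + 6) = 8/12 = 2/3


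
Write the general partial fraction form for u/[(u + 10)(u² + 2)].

Linear + irreducible quadratic: P/(u + 10) + (Qu + R)/(u² + 2)


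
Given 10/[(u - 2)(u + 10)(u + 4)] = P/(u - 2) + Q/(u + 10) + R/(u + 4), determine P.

Cover-up at u = 2: P = 10/[(2 + 10)(2 + 4)] = 10/[(12)(6)] = 10/72 = 5/36


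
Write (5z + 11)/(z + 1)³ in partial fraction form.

(5z + 11) = α(z + 1)² + β(z + 1) + γ. At z = -1: γ = 5·(-1) + 11 = 6. Coefficients: α = 0, β = 5
Result: 5/(z + 1)² + 6/(z + 1)³


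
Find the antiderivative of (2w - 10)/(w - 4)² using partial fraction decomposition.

Decompose: P = 2, Q = 2·4 - 10 = -2, so (2w - 10)/(w - 4)² = 2/(w - 4) - 2/(w - 4)². Integrate: ∫ P/(w - 4) dw = 2 ln|(w - 4)|; ∫ Q/(w - 4)² dw = 2/(w - 4). Sum: 2 ln|(w - 4)| + 2/(w - 4) + C


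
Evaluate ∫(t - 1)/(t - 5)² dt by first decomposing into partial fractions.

Decompose: α = 1, β = 1·5 - 1 = 4, so (t - 1)/(t - 5)² = 1/(t - 5) + 4/(t - 5)². Integrate: ∫ α/(t - 5) dt = ln|(t - 5)|; ∫ β/(t - 5)² dt = -4/(t - 5). Sum: ln|(t - 5)| - 4/(t - 5) + C


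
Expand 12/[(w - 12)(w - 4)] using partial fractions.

12/(w - 12)(w - 4) = A/(w - 12) + B/(w - 4). A = 12/(12 - 4) = 3/2, B = 12/(4 - 12) = -3/2
Result: (3/2)/(w - 12) - (3/2)/(w - 4)


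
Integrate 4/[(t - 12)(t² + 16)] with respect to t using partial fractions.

Cover-up at t=12: P = 4/(12²+16) = 1/40. Coeff matching: Q = -1/40, R = -3/10. Decomposition: (1/40)/(t - 12) - ((1/40)t + 3/10)/(t² + 16). Integrate: linear → ln, quadratic → (1/2)ln + arctan: (1/40) ln|(t - 12)| - (1/80) ln(t² + 16) - (3/40) arctan(t/4) + C


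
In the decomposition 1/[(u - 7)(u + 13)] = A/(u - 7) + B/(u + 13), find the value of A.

Cover-up at u = 7: A = 1/(7 + 13) = 1/20


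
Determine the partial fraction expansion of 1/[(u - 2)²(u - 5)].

Cover-up at u=5: R = 1/(5 - 2)² = 1/9. Cover-up at u=2: Q = 1/(2 - 5) = -1/3. Comparing u² coeff: P = -R = -1/9
Result: (-1/9)/(u - 2) - (1/3)/(u - 2)² + (1/9)/(u - 5)


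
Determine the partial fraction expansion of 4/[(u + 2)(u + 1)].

4/(u + 2)(u + 1) = A/(u + 2) + B/(u + 1). A = 4/(-2 + 1) = -4, B = 4/(-1 + 2) = 4
Result: -4/(u + 2) + 4/(u + 1)


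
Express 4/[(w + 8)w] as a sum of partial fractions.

4/(w + 8)w = P/(w + 8) + Q/w. P = 4/(-8 - 0) = -1/2, Q = 4/(0 + 8) = 1/2
Result: (-1/2)/(w + 8) + (1/2)/w


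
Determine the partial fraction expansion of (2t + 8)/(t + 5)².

(2t + 8) = P(t + 5) + Q. At t = -5: Q = 2·(-5) + 8 = -2. Coeff of t: P = 2
Result: 2/(t + 5) - 2/(t + 5)²


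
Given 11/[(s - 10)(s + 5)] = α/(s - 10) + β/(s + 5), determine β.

Cover-up at s = -5: β = 11/(-5 - 10) = -11/15


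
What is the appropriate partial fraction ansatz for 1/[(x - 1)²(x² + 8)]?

Repeated linear + quadratic: P/(x - 1) + Q/(x - 1)² + (Rx + S)/(x² + 8)


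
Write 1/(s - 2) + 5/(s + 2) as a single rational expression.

Common denominator (s - 2)(s + 2). Numerator: 1(s + 2) + 5(s - 2) = (s + 2) + (5s - 10) = 6s - 8
Result: (6s - 8)/[(s - 2)(s + 2)]


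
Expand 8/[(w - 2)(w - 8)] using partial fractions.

8/(w - 2)(w - 8) = P/(w - 2) + Q/(w - 8). P = 8/(2 - 8) = -4/3, Q = 8/(8 - 2) = 4/3
Result: (-4/3)/(w - 2) + (4/3)/(w - 8)


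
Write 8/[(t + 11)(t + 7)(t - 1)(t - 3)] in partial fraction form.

Using Heaviside cover-up: (-1/84)/(t + 11) + (1/40)/(t + 7) - (1/24)/(t - 1) + (1/35)/(t - 3)


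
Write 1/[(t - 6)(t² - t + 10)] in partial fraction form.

Cover-up at t = 6: A = 1/(6² - 1·6 + 10) = 1/40. Then B = -A = -1/40, C = -A·(-1 + 6) = -1/8
Result: (1/40)/(t - 6) - ((1/40)t + 1/8)/(t² - t + 10)


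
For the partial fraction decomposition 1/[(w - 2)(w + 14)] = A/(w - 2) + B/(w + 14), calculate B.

Cover-up at w = -14: B = 1/(-14 - 2) = -1/16


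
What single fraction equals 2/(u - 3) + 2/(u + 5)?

Common denominator (u - 3)(u + 5). Numerator: 2(u + 5) + 2(u - 3) = (2u + 10) + (2u - 6) = 4u + 4
Result: (4u + 4)/[(u - 3)(u + 5)]


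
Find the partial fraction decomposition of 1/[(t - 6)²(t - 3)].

Cover-up at t=3: γ = 1/(3 - 6)² = 1/9. Cover-up at t=6: β = 1/(6 - 3) = 1/3. Comparing t² coeff: α = -γ = -1/9
Result: (-1/9)/(t - 6) + (1/3)/(t - 6)² + (1/9)/(t - 3)


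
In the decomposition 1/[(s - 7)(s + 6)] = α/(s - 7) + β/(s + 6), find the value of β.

Cover-up at s = -6: β = 1/(-6 - 7) = -1/13


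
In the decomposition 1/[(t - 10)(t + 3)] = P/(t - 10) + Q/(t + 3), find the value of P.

Cover-up at t = 10: P = 1/(10 + 3) = 1/13


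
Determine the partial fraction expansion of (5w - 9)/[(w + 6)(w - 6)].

At w=-6: A = (5·(-6) - 9)/(-6 - 6) = 13/4. At w=6: B = (5·6 - 9)/(6 + 6) = 7/4
Result: (13/4)/(w + 6) + (7/4)/(w - 6)


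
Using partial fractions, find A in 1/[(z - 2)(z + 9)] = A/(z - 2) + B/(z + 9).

Cover-up at z = 2: A = 1/(2 + 9) = 1/11


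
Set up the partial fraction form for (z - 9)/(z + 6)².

Repeated linear factor: α/(z + 6) + β/(z + 6)²


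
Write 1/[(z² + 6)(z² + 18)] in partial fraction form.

Coefficient matching gives α = γ = 0, β = 1/(18-6) = 1/12, δ = -β = -1/12
Result: (1/12)/(z² + 6) - (1/12)/(z² + 18)


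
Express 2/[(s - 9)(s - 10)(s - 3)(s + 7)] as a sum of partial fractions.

Using Heaviside cover-up: (-1/48)/(s - 9) + (2/119)/(s - 10) + (1/210)/(s - 3) - (1/1360)/(s + 7)


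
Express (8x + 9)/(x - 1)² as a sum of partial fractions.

(8x + 9) = α(x - 1) + β. At x = 1: β = 8·1 + 9 = 17. Coeff of x: α = 8
Result: 8/(x - 1) + 17/(x - 1)²


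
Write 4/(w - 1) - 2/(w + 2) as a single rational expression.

Common denominator (w - 1)(w + 2). Numerator: 4(w + 2) - 2(w - 1) = (4w + 8) - (2w - 2) = 2w + 10
Result: (2w + 10)/[(w - 1)(w + 2)]


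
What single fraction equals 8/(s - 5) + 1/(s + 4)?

Common denominator (s - 5)(s + 4). Numerator: 8(s + 4) + 1(s - 5) = (8s + 32) + (s - 5) = 9s + 27
Result: (9s + 27)/[(s - 5)(s + 4)]


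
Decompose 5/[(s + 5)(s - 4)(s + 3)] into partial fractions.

Using cover-up method: A = 5/18, B = 5/63, C = -5/14
Result: (5/18)/(s + 5) + (5/63)/(s - 4) - (5/14)/(s + 3)


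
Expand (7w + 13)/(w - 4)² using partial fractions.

(7w + 13) = P(w - 4) + Q. At w = 4: Q = 7·4 + 13 = 41. Coeff of w: P = 7
Result: 7/(w - 4) + 41/(w - 4)²


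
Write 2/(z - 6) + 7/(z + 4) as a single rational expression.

Common denominator (z - 6)(z + 4). Numerator: 2(z + 4) + 7(z - 6) = (2z + 8) + (7z - 42) = 9z - 34
Result: (9z - 34)/[(z - 6)(z + 4)]


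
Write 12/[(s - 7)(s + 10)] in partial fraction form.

12/(s - 7)(s + 10) = P/(s - 7) + Q/(s + 10). P = 12/(7 + 10) = 12/17, Q = 12/(-10 - 7) = -12/17
Result: (12/17)/(s - 7) - (12/17)/(s + 10)


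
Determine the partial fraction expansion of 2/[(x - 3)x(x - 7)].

Using cover-up method: α = -1/6, β = 2/21, γ = 1/14
Result: (-1/6)/(x - 3) + (2/21)/x + (1/14)/(x - 7)


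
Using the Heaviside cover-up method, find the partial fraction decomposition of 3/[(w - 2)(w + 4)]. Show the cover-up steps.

Cover (w - 2): set w=2, get P = 3/(2 + 4) = 1/2. Cover (w + 4): set w=-4, get Q = 3/(-4 - 2) = -1/2.
Result: (1/2)/(w - 2) - (1/2)/(w + 4)


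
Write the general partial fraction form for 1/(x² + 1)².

Repeated quadratic factor: (αx + β)/(x² + 1) + (γx + δ)/(x² + 1)²


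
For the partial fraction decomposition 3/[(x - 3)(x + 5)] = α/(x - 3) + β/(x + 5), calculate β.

Cover-up at x = -5: β = 3/(-5 - 3) = -3/8


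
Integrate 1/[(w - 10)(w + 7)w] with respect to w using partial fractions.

Cover-up: α = 1/170, β = 1/119, γ = -1/70. Decomposition: (1/170)/(w - 10) + (1/119)/(w + 7) - (1/70)/w. Integrate each term: (1/170) ln|(w - 10)| + (1/119) ln|(w + 7)| - (1/70) ln|w| + C


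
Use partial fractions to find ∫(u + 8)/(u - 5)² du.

Decompose: A = 1, B = 1·5 + 8 = 13, so (u + 8)/(u - 5)² = 1/(u - 5) + 13/(u - 5)². Integrate: ∫ A/(u - 5) du = ln|(u - 5)|; ∫ B/(u - 5)² du = -13/(u - 5). Sum: ln|(u - 5)| - 13/(u - 5) + C


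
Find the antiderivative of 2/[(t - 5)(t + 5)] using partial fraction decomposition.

Decompose: 2/[(t - 5)(t + 5)] = (1/5)/(t - 5) - (1/5)/(t + 5). Integrate each term: (1/5) ln|(t - 5)| - (1/5) ln|(t + 5)| + C


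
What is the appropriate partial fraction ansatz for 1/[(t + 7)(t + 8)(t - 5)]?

Three distinct linear factors: A/(t + 7) + B/(t + 8) + C/(t - 5)


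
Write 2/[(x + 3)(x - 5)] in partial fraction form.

2/(x + 3)(x - 5) = α/(x + 3) + β/(x - 5). α = 2/(-3 - 5) = -1/4, β = 2/(5 + 3) = 1/4
Result: (-1/4)/(x + 3) + (1/4)/(x - 5)


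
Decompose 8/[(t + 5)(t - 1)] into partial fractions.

8/(t + 5)(t - 1) = P/(t + 5) + Q/(t - 1). P = 8/(-5 - 1) = -4/3, Q = 8/(1 + 5) = 4/3
Result: (-4/3)/(t + 5) + (4/3)/(t - 1)


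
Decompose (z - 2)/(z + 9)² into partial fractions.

(z - 2) = A(z + 9) + B. At z = -9: B = 1·(-9) - 2 = -11. Coeff of z: A = 1
Result: 1/(z + 9) - 11/(z + 9)²


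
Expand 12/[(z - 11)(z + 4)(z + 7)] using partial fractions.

Using cover-up method: P = 2/45, Q = -4/15, R = 2/9
Result: (2/45)/(z - 11) - (4/15)/(z + 4) + (2/9)/(z + 7)


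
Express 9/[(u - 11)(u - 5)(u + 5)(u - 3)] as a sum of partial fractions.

Using Heaviside cover-up: (3/256)/(u - 11) - (3/40)/(u - 5) - (9/1280)/(u + 5) + (9/128)/(u - 3)


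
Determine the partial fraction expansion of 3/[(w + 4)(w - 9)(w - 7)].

Using cover-up method: A = 3/143, B = 3/26, C = -3/22
Result: (3/143)/(w + 4) + (3/26)/(w - 9) - (3/22)/(w - 7)


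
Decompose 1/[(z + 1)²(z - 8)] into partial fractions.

Cover-up at z=8: R = 1/(8 + 1)² = 1/81. Cover-up at z=-1: Q = 1/(-1 - 8) = -1/9. Comparing z² coeff: P = -R = -1/81
Result: (-1/81)/(z + 1) - (1/9)/(z + 1)² + (1/81)/(z - 8)


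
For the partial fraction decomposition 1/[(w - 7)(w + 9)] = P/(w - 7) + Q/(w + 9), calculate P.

Cover-up at w = 7: P = 1/(7 + 9) = 1/16


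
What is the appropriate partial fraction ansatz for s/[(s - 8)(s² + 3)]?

Linear + irreducible quadratic: A/(s - 8) + (Bs + C)/(s² + 3)


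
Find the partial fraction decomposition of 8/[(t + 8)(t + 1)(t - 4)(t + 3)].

Using Heaviside cover-up: (-2/105)/(t + 8) - (4/35)/(t + 1) + (2/105)/(t - 4) + (4/35)/(t + 3)


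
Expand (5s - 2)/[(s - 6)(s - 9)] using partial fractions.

At s=6: α = (5·6 - 2)/(6 - 9) = -28/3. At s=9: β = (5·9 - 2)/(9 - 6) = 43/3
Result: (-28/3)/(s - 6) + (43/3)/(s - 9)


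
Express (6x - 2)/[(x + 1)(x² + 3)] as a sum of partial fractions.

At x=-1: P = (6·(-1) - 2)/((-1)² + 3) = -2. Q = -P = 2, R = 6 - (-1)·P = 4
Result: -2/(x + 1) + (2x + 4)/(x² + 3)


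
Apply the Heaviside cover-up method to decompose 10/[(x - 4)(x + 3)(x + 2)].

Cover (x - 4), x=4: α = 10/[(4 + 3)(4 + 2)] = 5/21. Cover (x + 3), x=-3: β = 10/[(-3 - 4)(-3 + 2)] = 10/7. Cover (x + 2), x=-2: γ = 10/[(-2 - 4)(-2 + 3)] = -5/3.
Result: (5/21)/(x - 4) + (10/7)/(x + 3) - (5/3)/(x + 2)


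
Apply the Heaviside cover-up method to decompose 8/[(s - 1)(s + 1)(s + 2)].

Cover (s - 1), s=1: P = 8/[(1 + 1)(1 + 2)] = 4/3. Cover (s + 1), s=-1: Q = 8/[(-1 - 1)(-1 + 2)] = -4. Cover (s + 2), s=-2: R = 8/[(-2 - 1)(-2 + 1)] = 8/3.
Result: (4/3)/(s - 1) - 4/(s + 1) + (8/3)/(s + 2)


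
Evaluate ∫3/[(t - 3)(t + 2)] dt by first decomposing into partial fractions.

Decompose: 3/[(t - 3)(t + 2)] = (3/5)/(t - 3) - (3/5)/(t + 2). Integrate each term: (3/5) ln|(t - 3)| - (3/5) ln|(t + 2)| + C


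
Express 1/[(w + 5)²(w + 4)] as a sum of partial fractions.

Cover-up at w=-4: C = 1/(-4 + 5)² = 1. Cover-up at w=-5: B = 1/(-5 + 4) = -1. Comparing w² coeff: A = -C = -1
Result: -1/(w + 5) - 1/(w + 5)² + 1/(w + 4)


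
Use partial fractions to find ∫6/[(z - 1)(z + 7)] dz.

Decompose: 6/[(z - 1)(z + 7)] = (3/4)/(z - 1) - (3/4)/(z + 7). Integrate each term: (3/4) ln|(z - 1)| - (3/4) ln|(z + 7)| + C


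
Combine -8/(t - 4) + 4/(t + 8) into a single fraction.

Common denominator (t - 4)(t + 8). Numerator: -8(t + 8) + 4(t - 4) = (-8t - 64) + (4t - 16) = -4t - 80
Result: (-4t - 80)/[(t - 4)(t + 8)]


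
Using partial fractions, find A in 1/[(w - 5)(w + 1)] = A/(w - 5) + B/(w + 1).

Cover-up at w = 5: A = 1/(5 + 1) = 1/6


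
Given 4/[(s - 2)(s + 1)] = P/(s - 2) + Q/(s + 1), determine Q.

Cover-up at s = -1: Q = 4/(-1 - 2) = -4/3


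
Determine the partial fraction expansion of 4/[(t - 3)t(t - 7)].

Using cover-up method: A = -1/3, B = 4/21, C = 1/7
Result: (-1/3)/(t - 3) + (4/21)/t + (1/7)/(t - 7)


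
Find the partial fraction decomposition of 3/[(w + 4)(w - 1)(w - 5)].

Using cover-up method: P = 1/15, Q = -3/20, R = 1/12
Result: (1/15)/(w + 4) - (3/20)/(w - 1) + (1/12)/(w - 5)


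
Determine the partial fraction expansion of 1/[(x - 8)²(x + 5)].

Cover-up at x=-5: γ = 1/(-5 - 8)² = 1/169. Cover-up at x=8: β = 1/(8 + 5) = 1/13. Comparing x² coeff: α = -γ = -1/169
Result: (-1/169)/(x - 8) + (1/13)/(x - 8)² + (1/169)/(x + 5)


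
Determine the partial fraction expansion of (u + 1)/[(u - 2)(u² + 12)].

At u=2: P = (1·2 + 1)/(2² + 12) = 3/16. Q = -P = -3/16, R = 1 - 2·P = 5/8
Result: (3/16)/(u - 2) - ((3/16)u - 5/8)/(u² + 12)


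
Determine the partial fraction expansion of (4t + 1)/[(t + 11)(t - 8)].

At t=-11: α = (4·(-11) + 1)/(-11 - 8) = 43/19. At t=8: β = (4·8 + 1)/(8 + 11) = 33/19
Result: (43/19)/(t + 11) + (33/19)/(t - 8)


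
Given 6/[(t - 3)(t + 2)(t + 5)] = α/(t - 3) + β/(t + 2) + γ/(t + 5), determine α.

Cover-up at t = 3: α = 6/[(3 + 2)(3 + 5)] = 6/[(5)(8)] = 6/40 = 3/20


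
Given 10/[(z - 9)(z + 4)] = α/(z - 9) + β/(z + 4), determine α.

Cover-up at z = 9: α = 10/(9 + 4) = 10/13


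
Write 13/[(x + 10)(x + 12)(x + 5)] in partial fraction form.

Using cover-up method: A = -13/10, B = 13/14, C = 13/35
Result: (-13/10)/(x + 10) + (13/14)/(x + 12) + (13/35)/(x + 5)


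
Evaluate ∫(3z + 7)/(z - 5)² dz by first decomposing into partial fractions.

Decompose: P = 3, Q = 3·5 + 7 = 22, so (3z + 7)/(z - 5)² = 3/(z - 5) + 22/(z - 5)². Integrate: ∫ P/(z - 5) dz = 3 ln|(z - 5)|; ∫ Q/(z - 5)² dz = -22/(z - 5). Sum: 3 ln|(z - 5)| - 22/(z - 5) + C


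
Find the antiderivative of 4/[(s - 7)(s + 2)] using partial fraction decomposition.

Decompose: 4/[(s - 7)(s + 2)] = (4/9)/(s - 7) - (4/9)/(s + 2). Integrate each term: (4/9) ln|(s - 7)| - (4/9) ln|(s + 2)| + C


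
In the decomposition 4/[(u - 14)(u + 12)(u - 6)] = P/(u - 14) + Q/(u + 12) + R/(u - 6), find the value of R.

Cover-up at u = 6: R = 4/[(6 - 14)(6 + 12)] = 4/[(-8)(18)] = -4/144 = -1/36


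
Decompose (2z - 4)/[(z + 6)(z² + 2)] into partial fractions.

At z=-6: P = (2·(-6) - 4)/((-6)² + 2) = -8/19. Q = -P = 8/19, R = 2 - (-6)·P = -10/19
Result: (-8/19)/(z + 6) + ((8/19)z - 10/19)/(z² + 2)


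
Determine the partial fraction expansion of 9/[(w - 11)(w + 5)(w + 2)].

Using cover-up method: α = 9/208, β = 3/16, γ = -3/13
Result: (9/208)/(w - 11) + (3/16)/(w + 5) - (3/13)/(w + 2)


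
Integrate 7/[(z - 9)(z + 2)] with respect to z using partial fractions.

Decompose: 7/[(z - 9)(z + 2)] = (7/11)/(z - 9) - (7/11)/(z + 2). Integrate each term: (7/11) ln|(z - 9)| - (7/11) ln|(z + 2)| + C


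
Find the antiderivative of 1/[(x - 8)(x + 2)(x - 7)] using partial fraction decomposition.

Cover-up: A = 1/10, B = 1/90, C = -1/9. Decomposition: (1/10)/(x - 8) + (1/90)/(x + 2) - (1/9)/(x - 7). Integrate each term: (1/10) ln|(x - 8)| + (1/90) ln|(x + 2)| - (1/9) ln|(x - 7)| + C


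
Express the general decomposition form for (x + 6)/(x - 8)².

Repeated linear factor: P/(x - 8) + Q/(x - 8)²


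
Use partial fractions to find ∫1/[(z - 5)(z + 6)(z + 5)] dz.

Cover-up: α = 1/110, β = 1/11, γ = -1/10. Decomposition: (1/110)/(z - 5) + (1/11)/(z + 6) - (1/10)/(z + 5). Integrate each term: (1/110) ln|(z - 5)| + (1/11) ln|(z + 6)| - (1/10) ln|(z + 5)| + C


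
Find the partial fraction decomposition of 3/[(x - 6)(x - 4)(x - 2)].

Using cover-up method: α = 3/8, β = -3/4, γ = 3/8
Result: (3/8)/(x - 6) - (3/4)/(x - 4) + (3/8)/(x - 2)


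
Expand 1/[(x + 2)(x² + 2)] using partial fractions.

Cover-up at x = -2: P = 1/((-2)² + 2) = 1/6. Then Q = -P = -1/6, R = -P·(0 - 2) = 1/3
Result: (1/6)/(x + 2) - ((1/6)x - 1/3)/(x² + 2)


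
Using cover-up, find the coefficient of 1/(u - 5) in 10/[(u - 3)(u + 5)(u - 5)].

Cover (u - 5), set u=5: 10/[(5 - 3)(5 + 5)] = 1/2


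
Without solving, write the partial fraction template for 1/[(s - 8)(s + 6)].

Distinct linear factors: A/(s - 8) + B/(s + 6)


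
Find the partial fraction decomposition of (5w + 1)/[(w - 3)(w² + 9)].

At w=3: P = (5·3 + 1)/(3² + 9) = 8/9. Q = -P = -8/9, R = 5 - 3·P = 7/3
Result: (8/9)/(w - 3) - ((8/9)w - 7/3)/(w² + 9)


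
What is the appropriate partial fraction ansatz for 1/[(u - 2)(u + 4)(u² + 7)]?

Two linear + quadratic: α/(u - 2) + β/(u + 4) + (γu + δ)/(u² + 7)


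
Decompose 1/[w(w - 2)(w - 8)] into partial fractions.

Using cover-up method: α = 1/16, β = -1/12, γ = 1/48
Result: (1/16)/w - (1/12)/(w - 2) + (1/48)/(w - 8)


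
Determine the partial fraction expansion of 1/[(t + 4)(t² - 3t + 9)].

Cover-up at t = -4: P = 1/((-4)² - 3·(-4) + 9) = 1/37. Then Q = -P = -1/37, R = -P·(-3 - 4) = 7/37
Result: (1/37)/(t + 4) - ((1/37)t - 7/37)/(t² - 3t + 9)


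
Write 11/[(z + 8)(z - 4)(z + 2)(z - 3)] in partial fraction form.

Using Heaviside cover-up: (-1/72)/(z + 8) + (11/72)/(z - 4) + (11/180)/(z + 2) - (1/5)/(z - 3)


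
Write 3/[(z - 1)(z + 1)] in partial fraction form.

3/(z - 1)(z + 1) = A/(z - 1) + B/(z + 1). A = 3/(1 + 1) = 3/2, B = 3/(-1 - 1) = -3/2
Result: (3/2)/(z - 1) - (3/2)/(z + 1)


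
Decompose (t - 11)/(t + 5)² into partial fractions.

(t - 11) = A(t + 5) + B. At t = -5: B = 1·(-5) - 11 = -16. Coeff of t: A = 1
Result: 1/(t + 5) - 16/(t + 5)²


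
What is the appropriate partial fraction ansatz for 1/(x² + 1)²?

Repeated quadratic factor: (αx + β)/(x² + 1) + (γx + δ)/(x² + 1)²


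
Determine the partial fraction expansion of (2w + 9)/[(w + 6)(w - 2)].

At w=-6: α = (2·(-6) + 9)/(-6 - 2) = 3/8. At w=2: β = (2·2 + 9)/(2 + 6) = 13/8
Result: (3/8)/(w + 6) + (13/8)/(w - 2)


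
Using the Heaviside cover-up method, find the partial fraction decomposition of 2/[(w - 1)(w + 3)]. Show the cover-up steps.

Cover (w - 1): set w=1, get A = 2/(1 + 3) = 1/2. Cover (w + 3): set w=-3, get B = 2/(-3 - 1) = -1/2.
Result: (1/2)/(w - 1) - (1/2)/(w + 3)


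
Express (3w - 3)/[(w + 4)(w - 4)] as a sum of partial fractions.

At w=-4: P = (3·(-4) - 3)/(-4 - 4) = 15/8. At w=4: Q = (3·4 - 3)/(4 + 4) = 9/8
Result: (15/8)/(w + 4) + (9/8)/(w - 4)


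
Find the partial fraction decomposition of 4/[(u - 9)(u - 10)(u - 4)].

Using cover-up method: α = -4/5, β = 2/3, γ = 2/15
Result: (-4/5)/(u - 9) + (2/3)/(u - 10) + (2/15)/(u - 4)


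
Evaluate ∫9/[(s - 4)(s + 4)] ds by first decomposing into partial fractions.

Decompose: 9/[(s - 4)(s + 4)] = (9/8)/(s - 4) - (9/8)/(s + 4). Integrate each term: (9/8) ln|(s - 4)| - (9/8) ln|(s + 4)| + C


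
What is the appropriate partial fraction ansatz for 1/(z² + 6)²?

Repeated quadratic factor: (αz + β)/(z² + 6) + (γz + δ)/(z² + 6)²


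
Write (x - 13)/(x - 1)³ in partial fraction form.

(x - 13) = P(x - 1)² + Q(x - 1) + R. At x = 1: R = 1·1 - 13 = -12. Coefficients: P = 0, Q = 1
Result: 1/(x - 1)² - 12/(x - 1)³


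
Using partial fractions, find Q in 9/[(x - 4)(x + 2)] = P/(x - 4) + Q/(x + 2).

Cover-up at x = -2: Q = 9/(-2 - 4) = -9/6 = -3/2


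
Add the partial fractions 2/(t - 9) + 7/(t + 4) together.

Common denominator (t - 9)(t + 4). Numerator: 2(t + 4) + 7(t - 9) = (2t + 8) + (7t - 63) = 9t - 55
Result: (9t - 55)/[(t - 9)(t + 4)]


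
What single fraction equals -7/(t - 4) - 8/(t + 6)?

Common denominator (t - 4)(t + 6). Numerator: -7(t + 6) - 8(t - 4) = (-7t - 42) - (8t - 32) = -15t - 10
Result: (-15t - 10)/[(t - 4)(t + 6)]


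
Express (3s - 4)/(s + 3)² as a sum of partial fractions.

(3s - 4) = α(s + 3) + β. At s = -3: β = 3·(-3) - 4 = -13. Coeff of s: α = 3
Result: 3/(s + 3) - 13/(s + 3)²


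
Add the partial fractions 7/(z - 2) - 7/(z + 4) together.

Common denominator (z - 2)(z + 4). Numerator: 7(z + 4) - 7(z - 2) = (7z + 28) - (7z - 14) = 42
Result: (42)/[(z - 2)(z + 4)]


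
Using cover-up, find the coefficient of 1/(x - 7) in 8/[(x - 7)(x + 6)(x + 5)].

Cover (x - 7), set x=7: 8/[(7 + 6)(7 + 5)] = 2/39


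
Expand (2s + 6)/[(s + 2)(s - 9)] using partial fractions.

At s=-2: α = (2·(-2) + 6)/(-2 - 9) = -2/11. At s=9: β = (2·9 + 6)/(9 + 2) = 24/11
Result: (-2/11)/(s + 2) + (24/11)/(s - 9)


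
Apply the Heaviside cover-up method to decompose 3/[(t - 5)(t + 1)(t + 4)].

Cover (t - 5), t=5: α = 3/[(5 + 1)(5 + 4)] = 1/18. Cover (t + 1), t=-1: β = 3/[(-1 - 5)(-1 + 4)] = -1/6. Cover (t + 4), t=-4: γ = 3/[(-4 - 5)(-4 + 1)] = 1/9.
Result: (1/18)/(t - 5) - (1/6)/(t + 1) + (1/9)/(t + 4)


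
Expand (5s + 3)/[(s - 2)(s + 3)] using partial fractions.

At s=2: A = (5·2 + 3)/(2 + 3) = 13/5. At s=-3: B = (5·(-3) + 3)/(-3 - 2) = 12/5
Result: (13/5)/(s - 2) + (12/5)/(s + 3)


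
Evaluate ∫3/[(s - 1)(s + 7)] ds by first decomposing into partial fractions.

Decompose: 3/[(s - 1)(s + 7)] = (3/8)/(s - 1) - (3/8)/(s + 7). Integrate each term: (3/8) ln|(s - 1)| - (3/8) ln|(s + 7)| + C


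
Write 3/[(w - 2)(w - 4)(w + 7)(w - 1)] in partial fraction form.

Using Heaviside cover-up: (-1/6)/(w - 2) + (1/22)/(w - 4) - (1/264)/(w + 7) + (1/8)/(w - 1)


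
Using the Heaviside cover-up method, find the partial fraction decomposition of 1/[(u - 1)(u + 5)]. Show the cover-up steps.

Cover (u - 1): set u=1, get α = 1/(1 + 5) = 1/6. Cover (u + 5): set u=-5, get β = 1/(-5 - 1) = -1/6.
Result: (1/6)/(u - 1) - (1/6)/(u + 5)


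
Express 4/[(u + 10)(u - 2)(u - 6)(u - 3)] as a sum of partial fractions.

Using Heaviside cover-up: (-1/624)/(u + 10) + (1/12)/(u - 2) + (1/48)/(u - 6) - (4/39)/(u - 3)


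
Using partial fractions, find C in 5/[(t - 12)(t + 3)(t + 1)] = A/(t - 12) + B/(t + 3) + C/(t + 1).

Cover-up at t = -1: C = 5/[(-1 - 12)(-1 + 3)] = 5/[(-13)(2)] = -5/26


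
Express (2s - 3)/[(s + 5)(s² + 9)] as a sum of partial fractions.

At s=-5: A = (2·(-5) - 3)/((-5)² + 9) = -13/34. B = -A = 13/34, C = 2 - (-5)·A = 3/34
Result: (-13/34)/(s + 5) + ((13/34)s + 3/34)/(s² + 9)


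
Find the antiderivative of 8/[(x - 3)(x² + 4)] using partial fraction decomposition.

Cover-up at x=3: A = 8/(3²+4) = 8/13. Coeff matching: B = -8/13, C = -24/13. Decomposition: (8/13)/(x - 3) - ((8/13)x + 24/13)/(x² + 4). Integrate: linear → ln, quadratic → (1/2)ln + arctan: (8/13) ln|(x - 3)| - (4/13) ln(x² + 4) - (12/13) arctan(x/2) + C


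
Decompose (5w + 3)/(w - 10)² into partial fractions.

(5w + 3) = A(w - 10) + B. At w = 10: B = 5·10 + 3 = 53. Coeff of w: A = 5
Result: 5/(w - 10) + 53/(w - 10)²


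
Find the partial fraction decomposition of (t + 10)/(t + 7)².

(t + 10) = A(t + 7) + B. At t = -7: B = 1·(-7) + 10 = 3. Coeff of t: A = 1
Result: 1/(t + 7) + 3/(t + 7)²


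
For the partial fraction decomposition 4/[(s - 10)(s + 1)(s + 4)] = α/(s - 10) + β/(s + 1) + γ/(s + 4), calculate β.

Cover-up at s = -1: β = 4/[(-1 - 10)(-1 + 4)] = 4/[(-11)(3)] = -4/33


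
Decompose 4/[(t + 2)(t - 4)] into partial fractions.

4/(t + 2)(t - 4) = A/(t + 2) + B/(t - 4). A = 4/(-2 - 4) = -2/3, B = 4/(4 + 2) = 2/3
Result: (-2/3)/(t + 2) + (2/3)/(t - 4)


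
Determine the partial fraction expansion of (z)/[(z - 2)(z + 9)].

At z=2: A = (1·2 + 0)/(2 + 9) = 2/11. At z=-9: B = (1·(-9) + 0)/(-9 - 2) = 9/11
Result: (2/11)/(z - 2) + (9/11)/(z + 9)


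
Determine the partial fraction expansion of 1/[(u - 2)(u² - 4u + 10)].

Cover-up at u = 2: P = 1/(2² - 4·2 + 10) = 1/6. Then Q = -P = -1/6, R = -P·(-4 + 2) = 1/3
Result: (1/6)/(u - 2) - ((1/6)u - 1/3)/(u² - 4u + 10)


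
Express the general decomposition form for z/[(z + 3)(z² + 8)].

Linear + irreducible quadratic: α/(z + 3) + (βz + γ)/(z² + 8)


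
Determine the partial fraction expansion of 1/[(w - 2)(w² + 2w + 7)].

Cover-up at w = 2: A = 1/(2² + 2·2 + 7) = 1/15. Then B = -A = -1/15, C = -A·(2 + 2) = -4/15
Result: (1/15)/(w - 2) - ((1/15)w + 4/15)/(w² + 2w + 7)


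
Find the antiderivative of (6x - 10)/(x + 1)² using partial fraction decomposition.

Decompose: A = 6, B = 6·(-1) - 10 = -16, so (6x - 10)/(x + 1)² = 6/(x + 1) - 16/(x + 1)². Integrate: ∫ A/(x + 1) dx = 6 ln|(x + 1)|; ∫ B/(x + 1)² dx = 16/(x + 1). Sum: 6 ln|(x + 1)| + 16/(x + 1) + C


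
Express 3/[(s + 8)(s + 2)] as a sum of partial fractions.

3/(s + 8)(s + 2) = A/(s + 8) + B/(s + 2). A = 3/(-8 + 2) = -1/2, B = 3/(-2 + 8) = 1/2
Result: (-1/2)/(s + 8) + (1/2)/(s + 2)


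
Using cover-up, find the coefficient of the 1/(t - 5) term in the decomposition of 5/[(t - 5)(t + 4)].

Cover (t - 5), set t=5: 5/((t + 4) at t=5) = 5/(9) = 5/9


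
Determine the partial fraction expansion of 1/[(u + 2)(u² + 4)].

Cover-up at u = -2: P = 1/((-2)² + 4) = 1/8. Then Q = -P = -1/8, R = -P·(0 - 2) = 1/4
Result: (1/8)/(u + 2) - ((1/8)u - 1/4)/(u² + 4)


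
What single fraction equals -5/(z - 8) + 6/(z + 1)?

Common denominator (z - 8)(z + 1). Numerator: -5(z + 1) + 6(z - 8) = (-5z - 5) + (6z - 48) = z - 53
Result: (z - 53)/[(z - 8)(z + 1)]


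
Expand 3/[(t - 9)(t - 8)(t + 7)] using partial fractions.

Using cover-up method: α = 3/16, β = -1/5, γ = 1/80
Result: (3/16)/(t - 9) - (1/5)/(t - 8) + (1/80)/(t + 7)


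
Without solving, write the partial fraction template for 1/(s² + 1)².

Repeated quadratic factor: (Ps + Q)/(s² + 1) + (Rs + S)/(s² + 1)²


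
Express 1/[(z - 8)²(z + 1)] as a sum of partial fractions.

Cover-up at z=-1: C = 1/(-1 - 8)² = 1/81. Cover-up at z=8: B = 1/(8 + 1) = 1/9. Comparing z² coeff: A = -C = -1/81
Result: (-1/81)/(z - 8) + (1/9)/(z - 8)² + (1/81)/(z + 1)


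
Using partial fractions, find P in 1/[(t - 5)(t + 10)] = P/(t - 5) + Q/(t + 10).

Cover-up at t = 5: P = 1/(5 + 10) = 1/15


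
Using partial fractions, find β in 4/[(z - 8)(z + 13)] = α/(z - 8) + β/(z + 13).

Cover-up at z = -13: β = 4/(-13 - 8) = -4/21


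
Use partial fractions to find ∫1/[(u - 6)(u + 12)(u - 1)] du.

Cover-up: α = 1/90, β = 1/234, γ = -1/65. Decomposition: (1/90)/(u - 6) + (1/234)/(u + 12) - (1/65)/(u - 1). Integrate each term: (1/90) ln|(u - 6)| + (1/234) ln|(u + 12)| - (1/65) ln|(u - 1)| + C


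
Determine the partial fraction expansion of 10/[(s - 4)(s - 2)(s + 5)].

Using cover-up method: P = 5/9, Q = -5/7, R = 10/63
Result: (5/9)/(s - 4) - (5/7)/(s - 2) + (10/63)/(s + 5)


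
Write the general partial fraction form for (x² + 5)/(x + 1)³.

Repeated linear factor (power 3): α/(x + 1) + β/(x + 1)² + γ/(x + 1)³


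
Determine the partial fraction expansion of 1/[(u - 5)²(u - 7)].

Cover-up at u=7: γ = 1/(7 - 5)² = 1/4. Cover-up at u=5: β = 1/(5 - 7) = -1/2. Comparing u² coeff: α = -γ = -1/4
Result: (-1/4)/(u - 5) - (1/2)/(u - 5)² + (1/4)/(u - 7)


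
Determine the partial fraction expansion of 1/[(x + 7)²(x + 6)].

Cover-up at x=-6: C = 1/(-6 + 7)² = 1. Cover-up at x=-7: B = 1/(-7 + 6) = -1. Comparing x² coeff: A = -C = -1
Result: -1/(x + 7) - 1/(x + 7)² + 1/(x + 6)


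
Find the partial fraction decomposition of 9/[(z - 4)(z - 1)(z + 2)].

Using cover-up method: A = 1/2, B = -1, C = 1/2
Result: (1/2)/(z - 4) - 1/(z - 1) + (1/2)/(z + 2)


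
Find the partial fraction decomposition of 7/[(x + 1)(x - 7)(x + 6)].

Using cover-up method: A = -7/40, B = 7/104, C = 7/65
Result: (-7/40)/(x + 1) + (7/104)/(x - 7) + (7/65)/(x + 6)


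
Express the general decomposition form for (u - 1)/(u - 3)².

Repeated linear factor: P/(u - 3) + Q/(u - 3)²


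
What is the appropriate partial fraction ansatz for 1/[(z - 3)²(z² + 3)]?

Repeated linear + quadratic: P/(z - 3) + Q/(z - 3)² + (Rz + S)/(z² + 3)


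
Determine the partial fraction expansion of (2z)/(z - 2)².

(2z) = α(z - 2) + β. At z = 2: β = 2·2 + 0 = 4. Coeff of z: α = 2
Result: 2/(z - 2) + 4/(z - 2)²


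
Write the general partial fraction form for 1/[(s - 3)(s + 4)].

Distinct linear factors: α/(s - 3) + β/(s + 4)


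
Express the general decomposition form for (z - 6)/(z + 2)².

Repeated linear factor: P/(z + 2) + Q/(z + 2)²


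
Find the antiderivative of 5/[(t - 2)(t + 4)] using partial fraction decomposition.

Decompose: 5/[(t - 2)(t + 4)] = (5/6)/(t - 2) - (5/6)/(t + 4). Integrate each term: (5/6) ln|(t - 2)| - (5/6) ln|(t + 4)| + C


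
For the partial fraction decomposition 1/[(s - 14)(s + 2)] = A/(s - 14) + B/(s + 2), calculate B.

Cover-up at s = -2: B = 1/(-2 - 14) = -1/16


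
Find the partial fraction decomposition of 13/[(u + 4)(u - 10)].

13/(u + 4)(u - 10) = P/(u + 4) + Q/(u - 10). P = 13/(-4 - 10) = -13/14, Q = 13/(10 + 4) = 13/14
Result: (-13/14)/(u + 4) + (13/14)/(u - 10)


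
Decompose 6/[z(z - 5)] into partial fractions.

6/z(z - 5) = P/z + Q/(z - 5). P = 6/(0 - 5) = -6/5, Q = 6/(5 - 0) = 6/5
Result: (-6/5)/z + (6/5)/(z - 5)


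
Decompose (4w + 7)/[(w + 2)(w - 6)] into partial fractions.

At w=-2: P = (4·(-2) + 7)/(-2 - 6) = 1/8. At w=6: Q = (4·6 + 7)/(6 + 2) = 31/8
Result: (1/8)/(w + 2) + (31/8)/(w - 6)


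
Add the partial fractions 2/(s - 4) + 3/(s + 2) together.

Common denominator (s - 4)(s + 2). Numerator: 2(s + 2) + 3(s - 4) = (2s + 4) + (3s - 12) = 5s - 8
Result: (5s - 8)/[(s - 4)(s + 2)]


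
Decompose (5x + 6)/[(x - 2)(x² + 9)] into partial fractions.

At x=2: P = (5·2 + 6)/(2² + 9) = 16/13. Q = -P = -16/13, R = 5 - 2·P = 33/13
Result: (16/13)/(x - 2) - ((16/13)x - 33/13)/(x² + 9)


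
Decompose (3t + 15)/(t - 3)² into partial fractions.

(3t + 15) = A(t - 3) + B. At t = 3: B = 3·3 + 15 = 24. Coeff of t: A = 3
Result: 3/(t - 3) + 24/(t - 3)²


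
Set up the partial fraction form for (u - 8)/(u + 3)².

Repeated linear factor: P/(u + 3) + Q/(u + 3)²


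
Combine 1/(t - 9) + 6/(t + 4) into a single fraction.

Common denominator (t - 9)(t + 4). Numerator: 1(t + 4) + 6(t - 9) = (t + 4) + (6t - 54) = 7t - 50
Result: (7t - 50)/[(t - 9)(t + 4)]


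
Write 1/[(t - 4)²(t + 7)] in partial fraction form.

Cover-up at t=-7: C = 1/(-7 - 4)² = 1/121. Cover-up at t=4: B = 1/(4 + 7) = 1/11. Comparing t² coeff: A = -C = -1/121
Result: (-1/121)/(t - 4) + (1/11)/(t - 4)² + (1/121)/(t + 7)


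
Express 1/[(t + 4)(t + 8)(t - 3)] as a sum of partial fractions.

Using cover-up method: α = -1/28, β = 1/44, γ = 1/77
Result: (-1/28)/(t + 4) + (1/44)/(t + 8) + (1/77)/(t - 3)


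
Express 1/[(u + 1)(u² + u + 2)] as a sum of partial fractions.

Cover-up at u = -1: A = 1/((-1)² + 1·(-1) + 2) = 1/2. Then B = -A = -1/2, C = -A·(1 - 1) = 0
Result: (1/2)/(u + 1) - ((1/2)u)/(u² + u + 2)


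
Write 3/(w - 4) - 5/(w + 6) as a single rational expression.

Common denominator (w - 4)(w + 6). Numerator: 3(w + 6) - 5(w - 4) = (3w + 18) - (5w - 20) = -2w + 38
Result: (-2w + 38)/[(w - 4)(w + 6)]


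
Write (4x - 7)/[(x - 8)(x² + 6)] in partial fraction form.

At x=8: A = (4·8 - 7)/(8² + 6) = 5/14. B = -A = -5/14, C = 4 - 8·A = 8/7
Result: (5/14)/(x - 8) - ((5/14)x - 8/7)/(x² + 6)


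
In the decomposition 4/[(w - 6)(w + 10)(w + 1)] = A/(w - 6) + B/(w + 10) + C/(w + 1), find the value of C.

Cover-up at w = -1: C = 4/[(-1 - 6)(-1 + 10)] = 4/[(-7)(9)] = -4/63


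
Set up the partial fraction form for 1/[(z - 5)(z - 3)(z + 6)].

Three distinct linear factors: P/(z - 5) + Q/(z - 3) + R/(z + 6)


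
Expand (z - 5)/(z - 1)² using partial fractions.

(z - 5) = A(z - 1) + B. At z = 1: B = 1·1 - 5 = -4. Coeff of z: A = 1
Result: 1/(z - 1) - 4/(z - 1)²


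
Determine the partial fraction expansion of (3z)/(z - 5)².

(3z) = α(z - 5) + β. At z = 5: β = 3·5 + 0 = 15. Coeff of z: α = 3
Result: 3/(z - 5) + 15/(z - 5)²


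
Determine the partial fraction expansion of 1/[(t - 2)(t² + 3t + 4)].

Cover-up at t = 2: P = 1/(2² + 3·2 + 4) = 1/14. Then Q = -P = -1/14, R = -P·(3 + 2) = -5/14
Result: (1/14)/(t - 2) - ((1/14)t + 5/14)/(t² + 3t + 4)


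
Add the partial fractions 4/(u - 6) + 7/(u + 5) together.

Common denominator (u - 6)(u + 5). Numerator: 4(u + 5) + 7(u - 6) = (4u + 20) + (7u - 42) = 11u - 22
Result: (11u - 22)/[(u - 6)(u + 5)]


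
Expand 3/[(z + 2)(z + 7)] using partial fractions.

3/(z + 2)(z + 7) = A/(z + 2) + B/(z + 7). A = 3/(-2 + 7) = 3/5, B = 3/(-7 + 2) = -3/5
Result: (3/5)/(z + 2) - (3/5)/(z + 7)


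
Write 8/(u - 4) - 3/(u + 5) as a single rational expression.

Common denominator (u - 4)(u + 5). Numerator: 8(u + 5) - 3(u - 4) = (8u + 40) - (3u - 12) = 5u + 52
Result: (5u + 52)/[(u - 4)(u + 5)]


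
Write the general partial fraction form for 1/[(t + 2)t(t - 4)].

Three distinct linear factors: A/(t + 2) + B/t + C/(t - 4)


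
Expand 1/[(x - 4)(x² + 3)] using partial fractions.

Cover-up at x = 4: α = 1/(4² + 3) = 1/19. Then β = -α = -1/19, γ = -α·(0 + 4) = -4/19
Result: (1/19)/(x - 4) - ((1/19)x + 4/19)/(x² + 3)


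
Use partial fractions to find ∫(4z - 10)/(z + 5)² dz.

Decompose: A = 4, B = 4·(-5) - 10 = -30, so (4z - 10)/(z + 5)² = 4/(z + 5) - 30/(z + 5)². Integrate: ∫ A/(z + 5) dz = 4 ln|(z + 5)|; ∫ B/(z + 5)² dz = 30/(z + 5). Sum: 4 ln|(z + 5)| + 30/(z + 5) + C


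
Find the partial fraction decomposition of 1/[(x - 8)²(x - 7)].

Cover-up at x=7: C = 1/(7 - 8)² = 1. Cover-up at x=8: B = 1/(8 - 7) = 1. Comparing x² coeff: A = -C = -1
Result: -1/(x - 8) + 1/(x - 8)² + 1/(x - 7)


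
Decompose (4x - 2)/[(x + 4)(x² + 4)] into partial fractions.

At x=-4: A = (4·(-4) - 2)/((-4)² + 4) = -9/10. B = -A = 9/10, C = 4 - (-4)·A = 2/5
Result: (-9/10)/(x + 4) + ((9/10)x + 2/5)/(x² + 4)


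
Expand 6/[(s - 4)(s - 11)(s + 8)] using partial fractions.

Using cover-up method: P = -1/14, Q = 6/133, R = 1/38
Result: (-1/14)/(s - 4) + (6/133)/(s - 11) + (1/38)/(s + 8)


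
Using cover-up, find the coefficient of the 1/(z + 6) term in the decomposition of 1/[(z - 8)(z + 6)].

Cover (z + 6), set z=-6: 1/((z - 8) at z=-6) = 1/(-14) = -1/14


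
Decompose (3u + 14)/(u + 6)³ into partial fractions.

(3u + 14) = A(u + 6)² + B(u + 6) + C. At u = -6: C = 3·(-6) + 14 = -4. Coefficients: A = 0, B = 3
Result: 3/(u + 6)² - 4/(u + 6)³


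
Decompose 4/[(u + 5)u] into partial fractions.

4/(u + 5)u = A/(u + 5) + B/u. A = 4/(-5 - 0) = -4/5, B = 4/(0 + 5) = 4/5
Result: (-4/5)/(u + 5) + (4/5)/u
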